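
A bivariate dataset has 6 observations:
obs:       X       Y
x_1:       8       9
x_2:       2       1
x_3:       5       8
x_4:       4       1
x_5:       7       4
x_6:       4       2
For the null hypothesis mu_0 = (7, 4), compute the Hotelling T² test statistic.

Step 1 — sample mean vector:
  mean(X) = (8 + 2 + 5 + 4 + 7 + 4) / 6 = 30/6 = 5
  mean(Y) = (9 + 1 + 8 + 1 + 4 + 2) / 6 = 25/6 = 4.1667
  x̄ = (5, 4.1667),  deviation x̄ - mu_0 = (5, 4.1667) - (7, 4) = (-2, 0.1667).

Step 2 — sample covariance matrix, S[i,j] = (1/(n-1)) · Σ_k (x_{k,i} - mean_i) · (x_{k,j} - mean_j), divisor n-1 = 5:
  S[X,X] = ((3)·(3) + (-3)·(-3) + (0)·(0) + (-1)·(-1) + (2)·(2) + (-1)·(-1)) / 5 = 24/5 = 4.8
  S[X,Y] = ((3)·(4.8333) + (-3)·(-3.1667) + (0)·(3.8333) + (-1)·(-3.1667) + (2)·(-0.1667) + (-1)·(-2.1667)) / 5 = 29/5 = 5.8
  S[Y,Y] = ((4.8333)·(4.8333) + (-3.1667)·(-3.1667) + (3.8333)·(3.8333) + (-3.1667)·(-3.1667) + (-0.1667)·(-0.1667) + (-2.1667)·(-2.1667)) / 5 = 62.8333/5 = 12.5667
  S = [[4.8, 5.8],
 [5.8, 12.5667]].

Step 3 — invert S. det(S) = 4.8·12.5667 - (5.8)² = 26.68.
  S^{-1} = (1/det) · [[d, -b], [-b, a]] = [[0.471, -0.2174],
 [-0.2174, 0.1799]].

Step 4 — quadratic form (x̄ - mu_0)^T · S^{-1} · (x̄ - mu_0):
  S^{-1} · (x̄ - mu_0) = (-0.9783, 0.4648),
  (x̄ - mu_0)^T · [...] = (-2)·(-0.9783) + (0.1667)·(0.4648) = 2.034.

Step 5 — scale by n: T² = 6 · 2.034 = 12.2039.

T² ≈ 12.2039


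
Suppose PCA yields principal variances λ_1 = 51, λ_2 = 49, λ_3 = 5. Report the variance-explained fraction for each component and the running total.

Step 1 — total variance = trace(Sigma) = Σ λ_i = 51 + 49 + 5 = 105.

Step 2 — fraction explained by component i = λ_i / Σ λ:
  PC1: 51/105 = 0.4857
  PC2: 49/105 = 0.4667
  PC3: 5/105 = 0.0476

Step 3 — cumulative fraction after k components = (λ_1 + ... + λ_k) / Σ λ:
  k = 1: 51/105 = 0.4857
  k = 2: (51 + 49)/105 = 100/105 = 0.9524
  k = 3: (51 + 49 + 5)/105 = 105/105 = 1

Summary (fraction, with percent):

explained: PC1 0.4857 (48.57%), PC2 0.4667 (46.67%), PC3 0.0476 (4.76%);  cumulative: 0.4857, 0.9524, 1


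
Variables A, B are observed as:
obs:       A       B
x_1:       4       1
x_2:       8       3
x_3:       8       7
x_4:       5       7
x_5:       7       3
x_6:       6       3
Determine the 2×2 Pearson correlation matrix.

Step 1 — column means:
  mean(A) = (4 + 8 + 8 + 5 + 7 + 6) / 6 = 38/6 = 6.3333
  mean(B) = (1 + 3 + 7 + 7 + 3 + 3) / 6 = 24/6 = 4

Step 2 — sample variances and covariances s[i,j] = (1/(n-1)) · Σ_k (x_{k,i} - mean_i) · (x_{k,j} - mean_j), with n-1 = 5:
  s[A,A] = ((-2.3333)·(-2.3333) + (1.6667)·(1.6667) + (1.6667)·(1.6667) + (-1.3333)·(-1.3333) + (0.6667)·(0.6667) + (-0.3333)·(-0.3333)) / 5 = 13.3333/5 = 2.6667
  s[A,B] = ((-2.3333)·(-3) + (1.6667)·(-1) + (1.6667)·(3) + (-1.3333)·(3) + (0.6667)·(-1) + (-0.3333)·(-1)) / 5 = 6/5 = 1.2
  s[B,B] = ((-3)·(-3) + (-1)·(-1) + (3)·(3) + (3)·(3) + (-1)·(-1) + (-1)·(-1)) / 5 = 30/5 = 6
  Sample standard deviations s_i = √(s[i,i]):
  s(A) = √(2.6667) = 1.633
  s(B) = √(6) = 2.4495

Step 3 — r_{ij} = s_{ij} / (s_i · s_j):
  r[A,A] = 1 (diagonal).
  r[A,B] = 1.2 / (1.633 · 2.4495) = 1.2 / 4 = 0.3
  r[B,B] = 1 (diagonal).

R is symmetric with unit diagonal. Assembling:

R = [[1, 0.3],
 [0.3, 1]]


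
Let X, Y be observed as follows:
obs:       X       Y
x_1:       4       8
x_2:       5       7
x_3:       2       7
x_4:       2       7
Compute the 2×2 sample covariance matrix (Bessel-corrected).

Step 1 — column means:
  mean(X) = (4 + 5 + 2 + 2) / 4 = 13/4 = 3.25
  mean(Y) = (8 + 7 + 7 + 7) / 4 = 29/4 = 7.25

Step 2 — sample covariance S[i,j] = (1/(n-1)) · Σ_k (x_{k,i} - mean_i) · (x_{k,j} - mean_j), with n-1 = 3.
  S[X,X] = ((0.75)·(0.75) + (1.75)·(1.75) + (-1.25)·(-1.25) + (-1.25)·(-1.25)) / 3 = 6.75/3 = 2.25
  S[X,Y] = ((0.75)·(0.75) + (1.75)·(-0.25) + (-1.25)·(-0.25) + (-1.25)·(-0.25)) / 3 = 0.75/3 = 0.25
  S[Y,Y] = ((0.75)·(0.75) + (-0.25)·(-0.25) + (-0.25)·(-0.25) + (-0.25)·(-0.25)) / 3 = 0.75/3 = 0.25

S is symmetric (S[j,i] = S[i,j]). Assembling:

S = [[2.25, 0.25],
 [0.25, 0.25]]


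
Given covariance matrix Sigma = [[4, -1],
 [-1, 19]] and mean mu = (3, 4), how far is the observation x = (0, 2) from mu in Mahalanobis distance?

Step 1 — centre the observation: (x - mu) = (-3, -2).

Step 2 — invert Sigma. det(Sigma) = 4·19 - (-1)² = 75.
  Sigma^{-1} = (1/det) · [[d, -b], [-b, a]] = [[0.2533, 0.0133],
 [0.0133, 0.0533]].

Step 3 — form the quadratic (x - mu)^T · Sigma^{-1} · (x - mu):
  Sigma^{-1} · (x - mu) = (-0.7867, -0.1467).
  (x - mu)^T · [Sigma^{-1} · (x - mu)] = (-3)·(-0.7867) + (-2)·(-0.1467) = 2.6533.

Step 4 — take square root: d = √(2.6533) ≈ 1.6289.

d(x, mu) = √(2.6533) ≈ 1.6289


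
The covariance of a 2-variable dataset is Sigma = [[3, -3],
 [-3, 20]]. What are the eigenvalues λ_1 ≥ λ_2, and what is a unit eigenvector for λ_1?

Step 1 — characteristic polynomial of 2×2 Sigma:
  det(Sigma - λI) = λ² - trace · λ + det = 0.
  trace = 3 + 20 = 23, det = 3·20 - (-3)² = 51.
Step 2 — discriminant:
  Δ = trace² - 4·det = 529 - 204 = 325.
Step 3 — eigenvalues:
  λ = (trace ± √Δ)/2 = (23 ± 18.0278)/2,
  λ_1 = 20.5139,  λ_2 = 2.4861.

Step 4 — unit eigenvector for λ_1: solve (Sigma - λ_1 I)v = 0. First row:
  (3 - 20.5139)·v_x + (-3)·v_y = 0, i.e. (-17.5139)·v_x + (-3)·v_y = 0,
  so v ∝ (b, λ_1 - a) = (-3, 17.5139); multiply by -1 so the first entry is positive: u = (3, -17.5139).
  ||u|| = √((3)² + (-17.5139)²) = √(315.7359) ≈ 17.769,
  v_1 = u/||u|| ≈ (0.1688, -0.9856) (||v_1|| = 1).

λ_1 = 20.5139,  λ_2 = 2.4861;  v_1 ≈ (0.1688, -0.9856)


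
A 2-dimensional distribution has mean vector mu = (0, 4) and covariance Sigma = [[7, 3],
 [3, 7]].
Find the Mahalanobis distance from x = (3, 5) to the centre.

Step 1 — centre the observation: (x - mu) = (3, 1).

Step 2 — invert Sigma. det(Sigma) = 7·7 - (3)² = 40.
  Sigma^{-1} = (1/det) · [[d, -b], [-b, a]] = [[0.175, -0.075],
 [-0.075, 0.175]].

Step 3 — form the quadratic (x - mu)^T · Sigma^{-1} · (x - mu):
  Sigma^{-1} · (x - mu) = (0.45, -0.05).
  (x - mu)^T · [Sigma^{-1} · (x - mu)] = (3)·(0.45) + (1)·(-0.05) = 1.3.

Step 4 — take square root: d = √(1.3) ≈ 1.1402.

d(x, mu) = √(1.3) ≈ 1.1402


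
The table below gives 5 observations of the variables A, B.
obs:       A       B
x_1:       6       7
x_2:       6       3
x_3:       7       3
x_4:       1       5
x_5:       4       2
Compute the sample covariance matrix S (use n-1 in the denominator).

Step 1 — column means:
  mean(A) = (6 + 6 + 7 + 1 + 4) / 5 = 24/5 = 4.8
  mean(B) = (7 + 3 + 3 + 5 + 2) / 5 = 20/5 = 4

Step 2 — sample covariance S[i,j] = (1/(n-1)) · Σ_k (x_{k,i} - mean_i) · (x_{k,j} - mean_j), with n-1 = 4.
  S[A,A] = ((1.2)·(1.2) + (1.2)·(1.2) + (2.2)·(2.2) + (-3.8)·(-3.8) + (-0.8)·(-0.8)) / 4 = 22.8/4 = 5.7
  S[A,B] = ((1.2)·(3) + (1.2)·(-1) + (2.2)·(-1) + (-3.8)·(1) + (-0.8)·(-2)) / 4 = -2/4 = -0.5
  S[B,B] = ((3)·(3) + (-1)·(-1) + (-1)·(-1) + (1)·(1) + (-2)·(-2)) / 4 = 16/4 = 4

S is symmetric (S[j,i] = S[i,j]). Assembling:

S = [[5.7, -0.5],
 [-0.5, 4]]


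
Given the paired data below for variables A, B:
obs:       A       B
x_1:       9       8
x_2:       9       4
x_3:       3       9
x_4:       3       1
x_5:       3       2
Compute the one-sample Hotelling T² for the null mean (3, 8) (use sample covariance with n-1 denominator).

Step 1 — sample mean vector:
  mean(A) = (9 + 9 + 3 + 3 + 3) / 5 = 27/5 = 5.4
  mean(B) = (8 + 4 + 9 + 1 + 2) / 5 = 24/5 = 4.8
  x̄ = (5.4, 4.8),  deviation x̄ - mu_0 = (5.4, 4.8) - (3, 8) = (2.4, -3.2).

Step 2 — sample covariance matrix, S[i,j] = (1/(n-1)) · Σ_k (x_{k,i} - mean_i) · (x_{k,j} - mean_j), divisor n-1 = 4:
  S[A,A] = ((3.6)·(3.6) + (3.6)·(3.6) + (-2.4)·(-2.4) + (-2.4)·(-2.4) + (-2.4)·(-2.4)) / 4 = 43.2/4 = 10.8
  S[A,B] = ((3.6)·(3.2) + (3.6)·(-0.8) + (-2.4)·(4.2) + (-2.4)·(-3.8) + (-2.4)·(-2.8)) / 4 = 14.4/4 = 3.6
  S[B,B] = ((3.2)·(3.2) + (-0.8)·(-0.8) + (4.2)·(4.2) + (-3.8)·(-3.8) + (-2.8)·(-2.8)) / 4 = 50.8/4 = 12.7
  S = [[10.8, 3.6],
 [3.6, 12.7]].

Step 3 — invert S. det(S) = 10.8·12.7 - (3.6)² = 124.2.
  S^{-1} = (1/det) · [[d, -b], [-b, a]] = [[0.1023, -0.029],
 [-0.029, 0.087]].

Step 4 — quadratic form (x̄ - mu_0)^T · S^{-1} · (x̄ - mu_0):
  S^{-1} · (x̄ - mu_0) = (0.3382, -0.3478),
  (x̄ - mu_0)^T · [...] = (2.4)·(0.3382) + (-3.2)·(-0.3478) = 1.9246.

Step 5 — scale by n: T² = 5 · 1.9246 = 9.6232.

T² ≈ 9.6232


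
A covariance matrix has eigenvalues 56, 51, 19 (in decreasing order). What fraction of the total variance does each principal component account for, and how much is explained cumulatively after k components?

Step 1 — total variance = trace(Sigma) = Σ λ_i = 56 + 51 + 19 = 126.

Step 2 — fraction explained by component i = λ_i / Σ λ:
  PC1: 56/126 = 0.4444
  PC2: 51/126 = 0.4048
  PC3: 19/126 = 0.1508

Step 3 — cumulative fraction after k components = (λ_1 + ... + λ_k) / Σ λ:
  k = 1: 56/126 = 0.4444
  k = 2: (56 + 51)/126 = 107/126 = 0.8492
  k = 3: (56 + 51 + 19)/126 = 126/126 = 1

Summary (fraction, with percent):

explained: PC1 0.4444 (44.44%), PC2 0.4048 (40.48%), PC3 0.1508 (15.08%);  cumulative: 0.4444, 0.8492, 1


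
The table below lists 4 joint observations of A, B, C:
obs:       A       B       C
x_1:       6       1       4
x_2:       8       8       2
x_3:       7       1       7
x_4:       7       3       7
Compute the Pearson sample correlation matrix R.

Step 1 — column means:
  mean(A) = (6 + 8 + 7 + 7) / 4 = 28/4 = 7
  mean(B) = (1 + 8 + 1 + 3) / 4 = 13/4 = 3.25
  mean(C) = (4 + 2 + 7 + 7) / 4 = 20/4 = 5

Step 2 — sample variances and covariances s[i,j] = (1/(n-1)) · Σ_k (x_{k,i} - mean_i) · (x_{k,j} - mean_j), with n-1 = 3:
  s[A,A] = ((-1)·(-1) + (1)·(1) + (0)·(0) + (0)·(0)) / 3 = 2/3 = 0.6667
  s[A,B] = ((-1)·(-2.25) + (1)·(4.75) + (0)·(-2.25) + (0)·(-0.25)) / 3 = 7/3 = 2.3333
  s[A,C] = ((-1)·(-1) + (1)·(-3) + (0)·(2) + (0)·(2)) / 3 = -2/3 = -0.6667
  s[B,B] = ((-2.25)·(-2.25) + (4.75)·(4.75) + (-2.25)·(-2.25) + (-0.25)·(-0.25)) / 3 = 32.75/3 = 10.9167
  s[B,C] = ((-2.25)·(-1) + (4.75)·(-3) + (-2.25)·(2) + (-0.25)·(2)) / 3 = -17/3 = -5.6667
  s[C,C] = ((-1)·(-1) + (-3)·(-3) + (2)·(2) + (2)·(2)) / 3 = 18/3 = 6
  Sample standard deviations s_i = √(s[i,i]):
  s(A) = √(0.6667) = 0.8165
  s(B) = √(10.9167) = 3.304
  s(C) = √(6) = 2.4495

Step 3 — r_{ij} = s_{ij} / (s_i · s_j):
  r[A,A] = 1 (diagonal).
  r[A,B] = 2.3333 / (0.8165 · 3.304) = 2.3333 / 2.6977 = 0.8649
  r[A,C] = -0.6667 / (0.8165 · 2.4495) = -0.6667 / 2 = -0.3333
  r[B,B] = 1 (diagonal).
  r[B,C] = -5.6667 / (3.304 · 2.4495) = -5.6667 / 8.0932 = -0.7002
  r[C,C] = 1 (diagonal).

R is symmetric with unit diagonal. Assembling:

R = [[1, 0.8649, -0.3333],
 [0.8649, 1, -0.7002],
 [-0.3333, -0.7002, 1]]


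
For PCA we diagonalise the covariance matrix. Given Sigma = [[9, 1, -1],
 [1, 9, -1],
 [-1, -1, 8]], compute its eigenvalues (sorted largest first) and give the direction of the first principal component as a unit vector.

Step 1 — characteristic polynomial p(λ) = det(λI - Sigma) = λ³ - tr·λ² + c_1·λ - det, where tr = trace, c_1 = sum of the principal 2×2 minors, det = det(Sigma):
  tr = 9 + 9 + 8 = 26,
  c_1 = (9·9 - (1)²) + (9·8 - (-1)²) + (9·8 - (-1)²) = 80 + 71 + 71 = 222,
  det = 9·(9·8 - (-1)²) - (1)·((1)·8 - (-1)·(-1)) + (-1)·((1)·(-1) - 9·(-1)) = 9·(71) - (1)·(7) + (-1)·(8) = 624.
  So p(λ) = λ³ - 26λ² + 222λ - 624.
Step 2 — look for an integer root (rational root theorem: any rational root is an integer divisor of 624). Testing λ = 8:
  p(8) = 512 - 1664 + 1776 - 624 = 0  ✓
  Dividing out (λ - 8): p(λ) = (λ - 8)(λ² - 18λ + 78).
Step 3 — remaining eigenvalues from the quadratic λ² - 18λ + 78 = 0:
  Δ = 18² - 4·78 = 324 - 312 = 12,  λ = (18 ± √12)/2 = (18 ± 3.4641)/2 ≈ 10.7321 or 7.2679.
  Sorted: λ_1 = 10.7321,  λ_2 = 8,  λ_3 = 7.2679  (check: sum = 26 = tr ✓).

Step 4 — unit eigenvector for λ_1 ≈ 10.7321: v spans the null space of (Sigma - λ_1 I), whose rows are
  r_1 = (-1.7321, 1, -1),  r_2 = (1, -1.7321, -1),  r_3 = (-1, -1, -2.7321).
  v is orthogonal to every row, so take v ∝ r_1 × r_2 = ((1)·(-1) - (-1)·(-1.7321), (-1)·(1) - (-1.7321)·(-1), (-1.7321)·(-1.7321) - (1)·(1)) ≈ (-2.7321, -2.7321, 2).
  Rescale (multiply by -1 so the first nonzero entry is positive): u = (2.7321, 2.7321, -2).
  ||u|| = √((2.7321)² + (2.7321)² + (-2)²) = √(18.9282) ≈ 4.3507,  v_1 = u/||u|| ≈ (0.628, 0.628, -0.4597) (||v_1|| = 1).

λ_1 = 10.7321,  λ_2 = 8,  λ_3 = 7.2679;  v_1 ≈ (0.628, 0.628, -0.4597)


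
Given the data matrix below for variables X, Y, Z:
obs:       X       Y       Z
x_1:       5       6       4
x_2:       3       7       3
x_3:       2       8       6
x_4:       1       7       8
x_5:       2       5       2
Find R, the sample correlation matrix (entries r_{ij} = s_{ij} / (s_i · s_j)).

Step 1 — column means:
  mean(X) = (5 + 3 + 2 + 1 + 2) / 5 = 13/5 = 2.6
  mean(Y) = (6 + 7 + 8 + 7 + 5) / 5 = 33/5 = 6.6
  mean(Z) = (4 + 3 + 6 + 8 + 2) / 5 = 23/5 = 4.6

Step 2 — sample variances and covariances s[i,j] = (1/(n-1)) · Σ_k (x_{k,i} - mean_i) · (x_{k,j} - mean_j), with n-1 = 4:
  s[X,X] = ((2.4)·(2.4) + (0.4)·(0.4) + (-0.6)·(-0.6) + (-1.6)·(-1.6) + (-0.6)·(-0.6)) / 4 = 9.2/4 = 2.3
  s[X,Y] = ((2.4)·(-0.6) + (0.4)·(0.4) + (-0.6)·(1.4) + (-1.6)·(0.4) + (-0.6)·(-1.6)) / 4 = -1.8/4 = -0.45
  s[X,Z] = ((2.4)·(-0.6) + (0.4)·(-1.6) + (-0.6)·(1.4) + (-1.6)·(3.4) + (-0.6)·(-2.6)) / 4 = -6.8/4 = -1.7
  s[Y,Y] = ((-0.6)·(-0.6) + (0.4)·(0.4) + (1.4)·(1.4) + (0.4)·(0.4) + (-1.6)·(-1.6)) / 4 = 5.2/4 = 1.3
  s[Y,Z] = ((-0.6)·(-0.6) + (0.4)·(-1.6) + (1.4)·(1.4) + (0.4)·(3.4) + (-1.6)·(-2.6)) / 4 = 7.2/4 = 1.8
  s[Z,Z] = ((-0.6)·(-0.6) + (-1.6)·(-1.6) + (1.4)·(1.4) + (3.4)·(3.4) + (-2.6)·(-2.6)) / 4 = 23.2/4 = 5.8
  Sample standard deviations s_i = √(s[i,i]):
  s(X) = √(2.3) = 1.5166
  s(Y) = √(1.3) = 1.1402
  s(Z) = √(5.8) = 2.4083

Step 3 — r_{ij} = s_{ij} / (s_i · s_j):
  r[X,X] = 1 (diagonal).
  r[X,Y] = -0.45 / (1.5166 · 1.1402) = -0.45 / 1.7292 = -0.2602
  r[X,Z] = -1.7 / (1.5166 · 2.4083) = -1.7 / 3.6524 = -0.4654
  r[Y,Y] = 1 (diagonal).
  r[Y,Z] = 1.8 / (1.1402 · 2.4083) = 1.8 / 2.7459 = 0.6555
  r[Z,Z] = 1 (diagonal).

R is symmetric with unit diagonal. Assembling:

R = [[1, -0.2602, -0.4654],
 [-0.2602, 1, 0.6555],
 [-0.4654, 0.6555, 1]]


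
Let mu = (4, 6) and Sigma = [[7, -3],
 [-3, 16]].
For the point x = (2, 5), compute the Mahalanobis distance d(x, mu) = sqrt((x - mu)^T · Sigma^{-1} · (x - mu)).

Step 1 — centre the observation: (x - mu) = (-2, -1).

Step 2 — invert Sigma. det(Sigma) = 7·16 - (-3)² = 103.
  Sigma^{-1} = (1/det) · [[d, -b], [-b, a]] = [[0.1553, 0.0291],
 [0.0291, 0.068]].

Step 3 — form the quadratic (x - mu)^T · Sigma^{-1} · (x - mu):
  Sigma^{-1} · (x - mu) = (-0.3398, -0.1262).
  (x - mu)^T · [Sigma^{-1} · (x - mu)] = (-2)·(-0.3398) + (-1)·(-0.1262) = 0.8058.

Step 4 — take square root: d = √(0.8058) ≈ 0.8977.

d(x, mu) = √(0.8058) ≈ 0.8977


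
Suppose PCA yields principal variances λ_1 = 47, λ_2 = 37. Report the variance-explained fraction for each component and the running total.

Step 1 — total variance = trace(Sigma) = Σ λ_i = 47 + 37 = 84.

Step 2 — fraction explained by component i = λ_i / Σ λ:
  PC1: 47/84 = 0.5595
  PC2: 37/84 = 0.4405

Step 3 — cumulative fraction after k components = (λ_1 + ... + λ_k) / Σ λ:
  k = 1: 47/84 = 0.5595
  k = 2: (47 + 37)/84 = 84/84 = 1

Summary (fraction, with percent):

explained: PC1 0.5595 (55.95%), PC2 0.4405 (44.05%);  cumulative: 0.5595, 1


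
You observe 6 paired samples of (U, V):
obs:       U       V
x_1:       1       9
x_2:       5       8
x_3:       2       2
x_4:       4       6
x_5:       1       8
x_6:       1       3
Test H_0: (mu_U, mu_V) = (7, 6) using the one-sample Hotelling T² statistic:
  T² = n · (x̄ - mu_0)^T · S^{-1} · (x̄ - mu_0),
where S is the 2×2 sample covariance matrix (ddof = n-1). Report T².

Step 1 — sample mean vector:
  mean(U) = (1 + 5 + 2 + 4 + 1 + 1) / 6 = 14/6 = 2.3333
  mean(V) = (9 + 8 + 2 + 6 + 8 + 3) / 6 = 36/6 = 6
  x̄ = (2.3333, 6),  deviation x̄ - mu_0 = (2.3333, 6) - (7, 6) = (-4.6667, 0).

Step 2 — sample covariance matrix, S[i,j] = (1/(n-1)) · Σ_k (x_{k,i} - mean_i) · (x_{k,j} - mean_j), divisor n-1 = 5:
  S[U,U] = ((-1.3333)·(-1.3333) + (2.6667)·(2.6667) + (-0.3333)·(-0.3333) + (1.6667)·(1.6667) + (-1.3333)·(-1.3333) + (-1.3333)·(-1.3333)) / 5 = 15.3333/5 = 3.0667
  S[U,V] = ((-1.3333)·(3) + (2.6667)·(2) + (-0.3333)·(-4) + (1.6667)·(0) + (-1.3333)·(2) + (-1.3333)·(-3)) / 5 = 4/5 = 0.8
  S[V,V] = ((3)·(3) + (2)·(2) + (-4)·(-4) + (0)·(0) + (2)·(2) + (-3)·(-3)) / 5 = 42/5 = 8.4
  S = [[3.0667, 0.8],
 [0.8, 8.4]].

Step 3 — invert S. det(S) = 3.0667·8.4 - (0.8)² = 25.12.
  S^{-1} = (1/det) · [[d, -b], [-b, a]] = [[0.3344, -0.0318],
 [-0.0318, 0.1221]].

Step 4 — quadratic form (x̄ - mu_0)^T · S^{-1} · (x̄ - mu_0):
  S^{-1} · (x̄ - mu_0) = (-1.5605, 0.1486),
  (x̄ - mu_0)^T · [...] = (-4.6667)·(-1.5605) + (0)·(0.1486) = 7.2824.

Step 5 — scale by n: T² = 6 · 7.2824 = 43.6943.

T² ≈ 43.6943


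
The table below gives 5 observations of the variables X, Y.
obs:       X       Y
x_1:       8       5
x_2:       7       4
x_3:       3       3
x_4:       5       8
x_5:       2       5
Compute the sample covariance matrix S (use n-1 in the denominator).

Step 1 — column means:
  mean(X) = (8 + 7 + 3 + 5 + 2) / 5 = 25/5 = 5
  mean(Y) = (5 + 4 + 3 + 8 + 5) / 5 = 25/5 = 5

Step 2 — sample covariance S[i,j] = (1/(n-1)) · Σ_k (x_{k,i} - mean_i) · (x_{k,j} - mean_j), with n-1 = 4.
  S[X,X] = ((3)·(3) + (2)·(2) + (-2)·(-2) + (0)·(0) + (-3)·(-3)) / 4 = 26/4 = 6.5
  S[X,Y] = ((3)·(0) + (2)·(-1) + (-2)·(-2) + (0)·(3) + (-3)·(0)) / 4 = 2/4 = 0.5
  S[Y,Y] = ((0)·(0) + (-1)·(-1) + (-2)·(-2) + (3)·(3) + (0)·(0)) / 4 = 14/4 = 3.5

S is symmetric (S[j,i] = S[i,j]). Assembling:

S = [[6.5, 0.5],
 [0.5, 3.5]]


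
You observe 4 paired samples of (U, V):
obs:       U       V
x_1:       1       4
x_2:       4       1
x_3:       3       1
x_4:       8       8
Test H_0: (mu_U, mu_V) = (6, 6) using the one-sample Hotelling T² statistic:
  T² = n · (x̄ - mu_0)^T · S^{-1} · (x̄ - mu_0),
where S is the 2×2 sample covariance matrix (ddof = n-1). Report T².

Step 1 — sample mean vector:
  mean(U) = (1 + 4 + 3 + 8) / 4 = 16/4 = 4
  mean(V) = (4 + 1 + 1 + 8) / 4 = 14/4 = 3.5
  x̄ = (4, 3.5),  deviation x̄ - mu_0 = (4, 3.5) - (6, 6) = (-2, -2.5).

Step 2 — sample covariance matrix, S[i,j] = (1/(n-1)) · Σ_k (x_{k,i} - mean_i) · (x_{k,j} - mean_j), divisor n-1 = 3:
  S[U,U] = ((-3)·(-3) + (0)·(0) + (-1)·(-1) + (4)·(4)) / 3 = 26/3 = 8.6667
  S[U,V] = ((-3)·(0.5) + (0)·(-2.5) + (-1)·(-2.5) + (4)·(4.5)) / 3 = 19/3 = 6.3333
  S[V,V] = ((0.5)·(0.5) + (-2.5)·(-2.5) + (-2.5)·(-2.5) + (4.5)·(4.5)) / 3 = 33/3 = 11
  S = [[8.6667, 6.3333],
 [6.3333, 11]].

Step 3 — invert S. det(S) = 8.6667·11 - (6.3333)² = 55.2222.
  S^{-1} = (1/det) · [[d, -b], [-b, a]] = [[0.1992, -0.1147],
 [-0.1147, 0.1569]].

Step 4 — quadratic form (x̄ - mu_0)^T · S^{-1} · (x̄ - mu_0):
  S^{-1} · (x̄ - mu_0) = (-0.1117, -0.163),
  (x̄ - mu_0)^T · [...] = (-2)·(-0.1117) + (-2.5)·(-0.163) = 0.6308.

Step 5 — scale by n: T² = 4 · 0.6308 = 2.5231.

T² ≈ 2.5231


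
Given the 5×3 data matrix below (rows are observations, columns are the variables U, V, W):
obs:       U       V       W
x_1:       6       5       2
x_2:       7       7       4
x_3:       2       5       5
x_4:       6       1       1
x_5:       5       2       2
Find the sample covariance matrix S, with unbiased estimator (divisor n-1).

Step 1 — column means:
  mean(U) = (6 + 7 + 2 + 6 + 5) / 5 = 26/5 = 5.2
  mean(V) = (5 + 7 + 5 + 1 + 2) / 5 = 20/5 = 4
  mean(W) = (2 + 4 + 5 + 1 + 2) / 5 = 14/5 = 2.8

Step 2 — sample covariance S[i,j] = (1/(n-1)) · Σ_k (x_{k,i} - mean_i) · (x_{k,j} - mean_j), with n-1 = 4.
  S[U,U] = ((0.8)·(0.8) + (1.8)·(1.8) + (-3.2)·(-3.2) + (0.8)·(0.8) + (-0.2)·(-0.2)) / 4 = 14.8/4 = 3.7
  S[U,V] = ((0.8)·(1) + (1.8)·(3) + (-3.2)·(1) + (0.8)·(-3) + (-0.2)·(-2)) / 4 = 1/4 = 0.25
  S[U,W] = ((0.8)·(-0.8) + (1.8)·(1.2) + (-3.2)·(2.2) + (0.8)·(-1.8) + (-0.2)·(-0.8)) / 4 = -6.8/4 = -1.7
  S[V,V] = ((1)·(1) + (3)·(3) + (1)·(1) + (-3)·(-3) + (-2)·(-2)) / 4 = 24/4 = 6
  S[V,W] = ((1)·(-0.8) + (3)·(1.2) + (1)·(2.2) + (-3)·(-1.8) + (-2)·(-0.8)) / 4 = 12/4 = 3
  S[W,W] = ((-0.8)·(-0.8) + (1.2)·(1.2) + (2.2)·(2.2) + (-1.8)·(-1.8) + (-0.8)·(-0.8)) / 4 = 10.8/4 = 2.7

S is symmetric (S[j,i] = S[i,j]). Assembling:

S = [[3.7, 0.25, -1.7],
 [0.25, 6, 3],
 [-1.7, 3, 2.7]]


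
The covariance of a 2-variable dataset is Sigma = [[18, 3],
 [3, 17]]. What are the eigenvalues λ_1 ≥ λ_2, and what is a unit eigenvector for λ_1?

Step 1 — characteristic polynomial of 2×2 Sigma:
  det(Sigma - λI) = λ² - trace · λ + det = 0.
  trace = 18 + 17 = 35, det = 18·17 - (3)² = 297.
Step 2 — discriminant:
  Δ = trace² - 4·det = 1225 - 1188 = 37.
Step 3 — eigenvalues:
  λ = (trace ± √Δ)/2 = (35 ± 6.0828)/2,
  λ_1 = 20.5414,  λ_2 = 14.4586.

Step 4 — unit eigenvector for λ_1: solve (Sigma - λ_1 I)v = 0. First row:
  (18 - 20.5414)·v_x + (3)·v_y = 0, i.e. (-2.5414)·v_x + (3)·v_y = 0,
  so v ∝ (b, λ_1 - a) = (3, 2.5414) = u.
  ||u|| = √((3)² + (2.5414)²) = √(15.4586) ≈ 3.9317,
  v_1 = u/||u|| ≈ (0.763, 0.6464) (||v_1|| = 1).

λ_1 = 20.5414,  λ_2 = 14.4586;  v_1 ≈ (0.763, 0.6464)


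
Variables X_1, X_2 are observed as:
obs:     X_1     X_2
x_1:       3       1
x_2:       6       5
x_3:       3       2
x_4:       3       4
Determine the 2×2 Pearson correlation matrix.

Step 1 — column means:
  mean(X_1) = (3 + 6 + 3 + 3) / 4 = 15/4 = 3.75
  mean(X_2) = (1 + 5 + 2 + 4) / 4 = 12/4 = 3

Step 2 — sample variances and covariances s[i,j] = (1/(n-1)) · Σ_k (x_{k,i} - mean_i) · (x_{k,j} - mean_j), with n-1 = 3:
  s[X_1,X_1] = ((-0.75)·(-0.75) + (2.25)·(2.25) + (-0.75)·(-0.75) + (-0.75)·(-0.75)) / 3 = 6.75/3 = 2.25
  s[X_1,X_2] = ((-0.75)·(-2) + (2.25)·(2) + (-0.75)·(-1) + (-0.75)·(1)) / 3 = 6/3 = 2
  s[X_2,X_2] = ((-2)·(-2) + (2)·(2) + (-1)·(-1) + (1)·(1)) / 3 = 10/3 = 3.3333
  Sample standard deviations s_i = √(s[i,i]):
  s(X_1) = √(2.25) = 1.5
  s(X_2) = √(3.3333) = 1.8257

Step 3 — r_{ij} = s_{ij} / (s_i · s_j):
  r[X_1,X_1] = 1 (diagonal).
  r[X_1,X_2] = 2 / (1.5 · 1.8257) = 2 / 2.7386 = 0.7303
  r[X_2,X_2] = 1 (diagonal).

R is symmetric with unit diagonal. Assembling:

R = [[1, 0.7303],
 [0.7303, 1]]


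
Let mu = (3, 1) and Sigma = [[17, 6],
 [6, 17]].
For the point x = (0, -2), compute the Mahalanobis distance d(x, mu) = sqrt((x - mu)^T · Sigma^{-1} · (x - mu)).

Step 1 — centre the observation: (x - mu) = (-3, -3).

Step 2 — invert Sigma. det(Sigma) = 17·17 - (6)² = 253.
  Sigma^{-1} = (1/det) · [[d, -b], [-b, a]] = [[0.0672, -0.0237],
 [-0.0237, 0.0672]].

Step 3 — form the quadratic (x - mu)^T · Sigma^{-1} · (x - mu):
  Sigma^{-1} · (x - mu) = (-0.1304, -0.1304).
  (x - mu)^T · [Sigma^{-1} · (x - mu)] = (-3)·(-0.1304) + (-3)·(-0.1304) = 0.7826.

Step 4 — take square root: d = √(0.7826) ≈ 0.8847.

d(x, mu) = √(0.7826) ≈ 0.8847


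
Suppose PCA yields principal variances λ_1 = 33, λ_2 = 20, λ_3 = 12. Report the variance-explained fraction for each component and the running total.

Step 1 — total variance = trace(Sigma) = Σ λ_i = 33 + 20 + 12 = 65.

Step 2 — fraction explained by component i = λ_i / Σ λ:
  PC1: 33/65 = 0.5077
  PC2: 20/65 = 0.3077
  PC3: 12/65 = 0.1846

Step 3 — cumulative fraction after k components = (λ_1 + ... + λ_k) / Σ λ:
  k = 1: 33/65 = 0.5077
  k = 2: (33 + 20)/65 = 53/65 = 0.8154
  k = 3: (33 + 20 + 12)/65 = 65/65 = 1

Summary (fraction, with percent):

explained: PC1 0.5077 (50.77%), PC2 0.3077 (30.77%), PC3 0.1846 (18.46%);  cumulative: 0.5077, 0.8154, 1


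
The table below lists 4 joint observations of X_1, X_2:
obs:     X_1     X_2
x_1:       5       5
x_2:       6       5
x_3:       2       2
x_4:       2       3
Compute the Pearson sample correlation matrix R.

Step 1 — column means:
  mean(X_1) = (5 + 6 + 2 + 2) / 4 = 15/4 = 3.75
  mean(X_2) = (5 + 5 + 2 + 3) / 4 = 15/4 = 3.75

Step 2 — sample variances and covariances s[i,j] = (1/(n-1)) · Σ_k (x_{k,i} - mean_i) · (x_{k,j} - mean_j), with n-1 = 3:
  s[X_1,X_1] = ((1.25)·(1.25) + (2.25)·(2.25) + (-1.75)·(-1.75) + (-1.75)·(-1.75)) / 3 = 12.75/3 = 4.25
  s[X_1,X_2] = ((1.25)·(1.25) + (2.25)·(1.25) + (-1.75)·(-1.75) + (-1.75)·(-0.75)) / 3 = 8.75/3 = 2.9167
  s[X_2,X_2] = ((1.25)·(1.25) + (1.25)·(1.25) + (-1.75)·(-1.75) + (-0.75)·(-0.75)) / 3 = 6.75/3 = 2.25
  Sample standard deviations s_i = √(s[i,i]):
  s(X_1) = √(4.25) = 2.0616
  s(X_2) = √(2.25) = 1.5

Step 3 — r_{ij} = s_{ij} / (s_i · s_j):
  r[X_1,X_1] = 1 (diagonal).
  r[X_1,X_2] = 2.9167 / (2.0616 · 1.5) = 2.9167 / 3.0923 = 0.9432
  r[X_2,X_2] = 1 (diagonal).

R is symmetric with unit diagonal. Assembling:

R = [[1, 0.9432],
 [0.9432, 1]]


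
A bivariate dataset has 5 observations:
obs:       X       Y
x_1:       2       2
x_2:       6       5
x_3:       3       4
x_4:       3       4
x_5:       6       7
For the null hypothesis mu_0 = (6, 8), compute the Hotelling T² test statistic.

Step 1 — sample mean vector:
  mean(X) = (2 + 6 + 3 + 3 + 6) / 5 = 20/5 = 4
  mean(Y) = (2 + 5 + 4 + 4 + 7) / 5 = 22/5 = 4.4
  x̄ = (4, 4.4),  deviation x̄ - mu_0 = (4, 4.4) - (6, 8) = (-2, -3.6).

Step 2 — sample covariance matrix, S[i,j] = (1/(n-1)) · Σ_k (x_{k,i} - mean_i) · (x_{k,j} - mean_j), divisor n-1 = 4:
  S[X,X] = ((-2)·(-2) + (2)·(2) + (-1)·(-1) + (-1)·(-1) + (2)·(2)) / 4 = 14/4 = 3.5
  S[X,Y] = ((-2)·(-2.4) + (2)·(0.6) + (-1)·(-0.4) + (-1)·(-0.4) + (2)·(2.6)) / 4 = 12/4 = 3
  S[Y,Y] = ((-2.4)·(-2.4) + (0.6)·(0.6) + (-0.4)·(-0.4) + (-0.4)·(-0.4) + (2.6)·(2.6)) / 4 = 13.2/4 = 3.3
  S = [[3.5, 3],
 [3, 3.3]].

Step 3 — invert S. det(S) = 3.5·3.3 - (3)² = 2.55.
  S^{-1} = (1/det) · [[d, -b], [-b, a]] = [[1.2941, -1.1765],
 [-1.1765, 1.3725]].

Step 4 — quadratic form (x̄ - mu_0)^T · S^{-1} · (x̄ - mu_0):
  S^{-1} · (x̄ - mu_0) = (1.6471, -2.5882),
  (x̄ - mu_0)^T · [...] = (-2)·(1.6471) + (-3.6)·(-2.5882) = 6.0235.

Step 5 — scale by n: T² = 5 · 6.0235 = 30.1176.

T² ≈ 30.1176


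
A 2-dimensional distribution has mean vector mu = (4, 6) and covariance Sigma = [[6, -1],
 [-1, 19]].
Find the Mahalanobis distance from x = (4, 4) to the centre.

Step 1 — centre the observation: (x - mu) = (0, -2).

Step 2 — invert Sigma. det(Sigma) = 6·19 - (-1)² = 113.
  Sigma^{-1} = (1/det) · [[d, -b], [-b, a]] = [[0.1681, 0.0088],
 [0.0088, 0.0531]].

Step 3 — form the quadratic (x - mu)^T · Sigma^{-1} · (x - mu):
  Sigma^{-1} · (x - mu) = (-0.0177, -0.1062).
  (x - mu)^T · [Sigma^{-1} · (x - mu)] = (0)·(-0.0177) + (-2)·(-0.1062) = 0.2124.

Step 4 — take square root: d = √(0.2124) ≈ 0.4609.

d(x, mu) = √(0.2124) ≈ 0.4609


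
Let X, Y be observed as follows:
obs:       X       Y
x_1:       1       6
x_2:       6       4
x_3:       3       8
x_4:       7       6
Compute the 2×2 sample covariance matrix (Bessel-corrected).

Step 1 — column means:
  mean(X) = (1 + 6 + 3 + 7) / 4 = 17/4 = 4.25
  mean(Y) = (6 + 4 + 8 + 6) / 4 = 24/4 = 6

Step 2 — sample covariance S[i,j] = (1/(n-1)) · Σ_k (x_{k,i} - mean_i) · (x_{k,j} - mean_j), with n-1 = 3.
  S[X,X] = ((-3.25)·(-3.25) + (1.75)·(1.75) + (-1.25)·(-1.25) + (2.75)·(2.75)) / 3 = 22.75/3 = 7.5833
  S[X,Y] = ((-3.25)·(0) + (1.75)·(-2) + (-1.25)·(2) + (2.75)·(0)) / 3 = -6/3 = -2
  S[Y,Y] = ((0)·(0) + (-2)·(-2) + (2)·(2) + (0)·(0)) / 3 = 8/3 = 2.6667

S is symmetric (S[j,i] = S[i,j]). Assembling:

S = [[7.5833, -2],
 [-2, 2.6667]]


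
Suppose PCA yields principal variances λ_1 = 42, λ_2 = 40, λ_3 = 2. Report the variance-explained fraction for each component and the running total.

Step 1 — total variance = trace(Sigma) = Σ λ_i = 42 + 40 + 2 = 84.

Step 2 — fraction explained by component i = λ_i / Σ λ:
  PC1: 42/84 = 0.5
  PC2: 40/84 = 0.4762
  PC3: 2/84 = 0.0238

Step 3 — cumulative fraction after k components = (λ_1 + ... + λ_k) / Σ λ:
  k = 1: 42/84 = 0.5
  k = 2: (42 + 40)/84 = 82/84 = 0.9762
  k = 3: (42 + 40 + 2)/84 = 84/84 = 1

Summary (fraction, with percent):

explained: PC1 0.5 (50%), PC2 0.4762 (47.62%), PC3 0.0238 (2.38%);  cumulative: 0.5, 0.9762, 1


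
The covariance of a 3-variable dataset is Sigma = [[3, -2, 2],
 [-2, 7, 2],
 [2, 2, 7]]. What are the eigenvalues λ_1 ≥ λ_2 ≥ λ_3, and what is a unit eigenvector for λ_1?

Step 1 — characteristic polynomial p(λ) = det(λI - Sigma) = λ³ - tr·λ² + c_1·λ - det, where tr = trace, c_1 = sum of the principal 2×2 minors, det = det(Sigma):
  tr = 3 + 7 + 7 = 17,
  c_1 = (3·7 - (-2)²) + (3·7 - (2)²) + (7·7 - (2)²) = 17 + 17 + 45 = 79,
  det = 3·(7·7 - (2)²) - (-2)·((-2)·7 - (2)·(2)) + (2)·((-2)·(2) - 7·(2)) = 3·(45) - (-2)·(-18) + (2)·(-18) = 63.
  So p(λ) = λ³ - 17λ² + 79λ - 63.
Step 2 — look for an integer root (rational root theorem: any rational root is an integer divisor of 63). Testing λ = 1:
  p(1) = 1 - 17 + 79 - 63 = 0  ✓
  Dividing out (λ - 1): p(λ) = (λ - 1)(λ² - 16λ + 63).
Step 3 — remaining eigenvalues from the quadratic λ² - 16λ + 63 = 0:
  Δ = 16² - 4·63 = 256 - 252 = 4,  λ = (16 ± √4)/2 = (16 ± 2)/2 = 9 or 7.
  Sorted: λ_1 = 9,  λ_2 = 7,  λ_3 = 1  (check: sum = 17 = tr ✓).

Step 4 — unit eigenvector for λ_1 = 9: v spans the null space of (Sigma - λ_1 I), whose rows are
  r_1 = (-6, -2, 2),  r_2 = (-2, -2, 2),  r_3 = (2, 2, -2).
  v is orthogonal to every row, so take v ∝ r_1 × r_2 = ((-2)·(2) - (2)·(-2), (2)·(-2) - (-6)·(2), (-6)·(-2) - (-2)·(-2)) = (0, 8, 8).
  Rescale (divide by 8): u = (0, 1, 1).
  ||u|| = √((0)² + (1)² + (1)²) = √(2) ≈ 1.4142,  v_1 = u/||u|| ≈ (0, 0.7071, 0.7071) (||v_1|| = 1).

λ_1 = 9,  λ_2 = 7,  λ_3 = 1;  v_1 ≈ (0, 0.7071, 0.7071)


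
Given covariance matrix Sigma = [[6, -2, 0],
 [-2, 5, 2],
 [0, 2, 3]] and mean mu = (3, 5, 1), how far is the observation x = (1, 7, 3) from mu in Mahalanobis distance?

Step 1 — centre the observation: (x - mu) = (-2, 2, 2).

Step 2 — invert Sigma (cofactor / det for 3×3, or solve directly):
  Sigma^{-1} = [[0.2037, 0.1111, -0.0741],
 [0.1111, 0.3333, -0.2222],
 [-0.0741, -0.2222, 0.4815]].

Step 3 — form the quadratic (x - mu)^T · Sigma^{-1} · (x - mu):
  Sigma^{-1} · (x - mu) = (-0.3333, 0, 0.6667).
  (x - mu)^T · [Sigma^{-1} · (x - mu)] = (-2)·(-0.3333) + (2)·(0) + (2)·(0.6667) = 2.

Step 4 — take square root: d = √(2) ≈ 1.4142.

d(x, mu) = √(2) ≈ 1.4142


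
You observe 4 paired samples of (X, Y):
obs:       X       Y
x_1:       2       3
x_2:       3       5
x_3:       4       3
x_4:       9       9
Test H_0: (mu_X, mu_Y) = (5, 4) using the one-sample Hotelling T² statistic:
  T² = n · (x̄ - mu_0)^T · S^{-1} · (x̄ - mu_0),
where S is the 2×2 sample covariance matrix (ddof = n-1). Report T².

Step 1 — sample mean vector:
  mean(X) = (2 + 3 + 4 + 9) / 4 = 18/4 = 4.5
  mean(Y) = (3 + 5 + 3 + 9) / 4 = 20/4 = 5
  x̄ = (4.5, 5),  deviation x̄ - mu_0 = (4.5, 5) - (5, 4) = (-0.5, 1).

Step 2 — sample covariance matrix, S[i,j] = (1/(n-1)) · Σ_k (x_{k,i} - mean_i) · (x_{k,j} - mean_j), divisor n-1 = 3:
  S[X,X] = ((-2.5)·(-2.5) + (-1.5)·(-1.5) + (-0.5)·(-0.5) + (4.5)·(4.5)) / 3 = 29/3 = 9.6667
  S[X,Y] = ((-2.5)·(-2) + (-1.5)·(0) + (-0.5)·(-2) + (4.5)·(4)) / 3 = 24/3 = 8
  S[Y,Y] = ((-2)·(-2) + (0)·(0) + (-2)·(-2) + (4)·(4)) / 3 = 24/3 = 8
  S = [[9.6667, 8],
 [8, 8]].

Step 3 — invert S. det(S) = 9.6667·8 - (8)² = 13.3333.
  S^{-1} = (1/det) · [[d, -b], [-b, a]] = [[0.6, -0.6],
 [-0.6, 0.725]].

Step 4 — quadratic form (x̄ - mu_0)^T · S^{-1} · (x̄ - mu_0):
  S^{-1} · (x̄ - mu_0) = (-0.9, 1.025),
  (x̄ - mu_0)^T · [...] = (-0.5)·(-0.9) + (1)·(1.025) = 1.475.

Step 5 — scale by n: T² = 4 · 1.475 = 5.9.

T² ≈ 5.9


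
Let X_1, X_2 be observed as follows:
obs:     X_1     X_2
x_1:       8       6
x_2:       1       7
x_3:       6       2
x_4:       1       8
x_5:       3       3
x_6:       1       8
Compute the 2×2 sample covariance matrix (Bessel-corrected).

Step 1 — column means:
  mean(X_1) = (8 + 1 + 6 + 1 + 3 + 1) / 6 = 20/6 = 3.3333
  mean(X_2) = (6 + 7 + 2 + 8 + 3 + 8) / 6 = 34/6 = 5.6667

Step 2 — sample covariance S[i,j] = (1/(n-1)) · Σ_k (x_{k,i} - mean_i) · (x_{k,j} - mean_j), with n-1 = 5.
  S[X_1,X_1] = ((4.6667)·(4.6667) + (-2.3333)·(-2.3333) + (2.6667)·(2.6667) + (-2.3333)·(-2.3333) + (-0.3333)·(-0.3333) + (-2.3333)·(-2.3333)) / 5 = 45.3333/5 = 9.0667
  S[X_1,X_2] = ((4.6667)·(0.3333) + (-2.3333)·(1.3333) + (2.6667)·(-3.6667) + (-2.3333)·(2.3333) + (-0.3333)·(-2.6667) + (-2.3333)·(2.3333)) / 5 = -21.3333/5 = -4.2667
  S[X_2,X_2] = ((0.3333)·(0.3333) + (1.3333)·(1.3333) + (-3.6667)·(-3.6667) + (2.3333)·(2.3333) + (-2.6667)·(-2.6667) + (2.3333)·(2.3333)) / 5 = 33.3333/5 = 6.6667

S is symmetric (S[j,i] = S[i,j]). Assembling:

S = [[9.0667, -4.2667],
 [-4.2667, 6.6667]]


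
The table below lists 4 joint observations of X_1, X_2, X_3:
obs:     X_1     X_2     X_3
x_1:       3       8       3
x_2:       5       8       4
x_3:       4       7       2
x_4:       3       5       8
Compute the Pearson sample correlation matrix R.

Step 1 — column means:
  mean(X_1) = (3 + 5 + 4 + 3) / 4 = 15/4 = 3.75
  mean(X_2) = (8 + 8 + 7 + 5) / 4 = 28/4 = 7
  mean(X_3) = (3 + 4 + 2 + 8) / 4 = 17/4 = 4.25

Step 2 — sample variances and covariances s[i,j] = (1/(n-1)) · Σ_k (x_{k,i} - mean_i) · (x_{k,j} - mean_j), with n-1 = 3:
  s[X_1,X_1] = ((-0.75)·(-0.75) + (1.25)·(1.25) + (0.25)·(0.25) + (-0.75)·(-0.75)) / 3 = 2.75/3 = 0.9167
  s[X_1,X_2] = ((-0.75)·(1) + (1.25)·(1) + (0.25)·(0) + (-0.75)·(-2)) / 3 = 2/3 = 0.6667
  s[X_1,X_3] = ((-0.75)·(-1.25) + (1.25)·(-0.25) + (0.25)·(-2.25) + (-0.75)·(3.75)) / 3 = -2.75/3 = -0.9167
  s[X_2,X_2] = ((1)·(1) + (1)·(1) + (0)·(0) + (-2)·(-2)) / 3 = 6/3 = 2
  s[X_2,X_3] = ((1)·(-1.25) + (1)·(-0.25) + (0)·(-2.25) + (-2)·(3.75)) / 3 = -9/3 = -3
  s[X_3,X_3] = ((-1.25)·(-1.25) + (-0.25)·(-0.25) + (-2.25)·(-2.25) + (3.75)·(3.75)) / 3 = 20.75/3 = 6.9167
  Sample standard deviations s_i = √(s[i,i]):
  s(X_1) = √(0.9167) = 0.9574
  s(X_2) = √(2) = 1.4142
  s(X_3) = √(6.9167) = 2.63

Step 3 — r_{ij} = s_{ij} / (s_i · s_j):
  r[X_1,X_1] = 1 (diagonal).
  r[X_1,X_2] = 0.6667 / (0.9574 · 1.4142) = 0.6667 / 1.354 = 0.4924
  r[X_1,X_3] = -0.9167 / (0.9574 · 2.63) = -0.9167 / 2.518 = -0.364
  r[X_2,X_2] = 1 (diagonal).
  r[X_2,X_3] = -3 / (1.4142 · 2.63) = -3 / 3.7193 = -0.8066
  r[X_3,X_3] = 1 (diagonal).

R is symmetric with unit diagonal. Assembling:

R = [[1, 0.4924, -0.364],
 [0.4924, 1, -0.8066],
 [-0.364, -0.8066, 1]]


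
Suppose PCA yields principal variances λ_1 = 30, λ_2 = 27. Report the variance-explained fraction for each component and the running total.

Step 1 — total variance = trace(Sigma) = Σ λ_i = 30 + 27 = 57.

Step 2 — fraction explained by component i = λ_i / Σ λ:
  PC1: 30/57 = 0.5263
  PC2: 27/57 = 0.4737

Step 3 — cumulative fraction after k components = (λ_1 + ... + λ_k) / Σ λ:
  k = 1: 30/57 = 0.5263
  k = 2: (30 + 27)/57 = 57/57 = 1

Summary (fraction, with percent):

explained: PC1 0.5263 (52.63%), PC2 0.4737 (47.37%);  cumulative: 0.5263, 1


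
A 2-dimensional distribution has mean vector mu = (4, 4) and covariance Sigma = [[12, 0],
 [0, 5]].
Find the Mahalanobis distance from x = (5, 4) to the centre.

Step 1 — centre the observation: (x - mu) = (1, 0).

Step 2 — invert Sigma. det(Sigma) = 12·5 - (0)² = 60.
  Sigma^{-1} = (1/det) · [[d, -b], [-b, a]] = [[0.0833, 0],
 [0, 0.2]].

Step 3 — form the quadratic (x - mu)^T · Sigma^{-1} · (x - mu):
  Sigma^{-1} · (x - mu) = (0.0833, 0).
  (x - mu)^T · [Sigma^{-1} · (x - mu)] = (1)·(0.0833) + (0)·(0) = 0.0833.

Step 4 — take square root: d = √(0.0833) ≈ 0.2887.

d(x, mu) = √(0.0833) ≈ 0.2887


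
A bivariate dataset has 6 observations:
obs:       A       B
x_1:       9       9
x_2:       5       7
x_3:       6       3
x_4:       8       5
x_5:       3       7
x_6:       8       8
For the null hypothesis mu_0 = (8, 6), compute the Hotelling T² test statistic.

Step 1 — sample mean vector:
  mean(A) = (9 + 5 + 6 + 8 + 3 + 8) / 6 = 39/6 = 6.5
  mean(B) = (9 + 7 + 3 + 5 + 7 + 8) / 6 = 39/6 = 6.5
  x̄ = (6.5, 6.5),  deviation x̄ - mu_0 = (6.5, 6.5) - (8, 6) = (-1.5, 0.5).

Step 2 — sample covariance matrix, S[i,j] = (1/(n-1)) · Σ_k (x_{k,i} - mean_i) · (x_{k,j} - mean_j), divisor n-1 = 5:
  S[A,A] = ((2.5)·(2.5) + (-1.5)·(-1.5) + (-0.5)·(-0.5) + (1.5)·(1.5) + (-3.5)·(-3.5) + (1.5)·(1.5)) / 5 = 25.5/5 = 5.1
  S[A,B] = ((2.5)·(2.5) + (-1.5)·(0.5) + (-0.5)·(-3.5) + (1.5)·(-1.5) + (-3.5)·(0.5) + (1.5)·(1.5)) / 5 = 5.5/5 = 1.1
  S[B,B] = ((2.5)·(2.5) + (0.5)·(0.5) + (-3.5)·(-3.5) + (-1.5)·(-1.5) + (0.5)·(0.5) + (1.5)·(1.5)) / 5 = 23.5/5 = 4.7
  S = [[5.1, 1.1],
 [1.1, 4.7]].

Step 3 — invert S. det(S) = 5.1·4.7 - (1.1)² = 22.76.
  S^{-1} = (1/det) · [[d, -b], [-b, a]] = [[0.2065, -0.0483],
 [-0.0483, 0.2241]].

Step 4 — quadratic form (x̄ - mu_0)^T · S^{-1} · (x̄ - mu_0):
  S^{-1} · (x̄ - mu_0) = (-0.3339, 0.1845),
  (x̄ - mu_0)^T · [...] = (-1.5)·(-0.3339) + (0.5)·(0.1845) = 0.5931.

Step 5 — scale by n: T² = 6 · 0.5931 = 3.5589.

T² ≈ 3.5589


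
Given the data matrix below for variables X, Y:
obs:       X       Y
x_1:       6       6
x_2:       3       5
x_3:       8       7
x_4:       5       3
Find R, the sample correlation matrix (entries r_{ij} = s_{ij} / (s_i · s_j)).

Step 1 — column means:
  mean(X) = (6 + 3 + 8 + 5) / 4 = 22/4 = 5.5
  mean(Y) = (6 + 5 + 7 + 3) / 4 = 21/4 = 5.25

Step 2 — sample variances and covariances s[i,j] = (1/(n-1)) · Σ_k (x_{k,i} - mean_i) · (x_{k,j} - mean_j), with n-1 = 3:
  s[X,X] = ((0.5)·(0.5) + (-2.5)·(-2.5) + (2.5)·(2.5) + (-0.5)·(-0.5)) / 3 = 13/3 = 4.3333
  s[X,Y] = ((0.5)·(0.75) + (-2.5)·(-0.25) + (2.5)·(1.75) + (-0.5)·(-2.25)) / 3 = 6.5/3 = 2.1667
  s[Y,Y] = ((0.75)·(0.75) + (-0.25)·(-0.25) + (1.75)·(1.75) + (-2.25)·(-2.25)) / 3 = 8.75/3 = 2.9167
  Sample standard deviations s_i = √(s[i,i]):
  s(X) = √(4.3333) = 2.0817
  s(Y) = √(2.9167) = 1.7078

Step 3 — r_{ij} = s_{ij} / (s_i · s_j):
  r[X,X] = 1 (diagonal).
  r[X,Y] = 2.1667 / (2.0817 · 1.7078) = 2.1667 / 3.5551 = 0.6094
  r[Y,Y] = 1 (diagonal).

R is symmetric with unit diagonal. Assembling:

R = [[1, 0.6094],
 [0.6094, 1]]


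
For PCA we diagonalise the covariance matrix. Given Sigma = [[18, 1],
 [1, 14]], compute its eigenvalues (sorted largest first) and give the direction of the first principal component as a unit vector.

Step 1 — characteristic polynomial of 2×2 Sigma:
  det(Sigma - λI) = λ² - trace · λ + det = 0.
  trace = 18 + 14 = 32, det = 18·14 - (1)² = 251.
Step 2 — discriminant:
  Δ = trace² - 4·det = 1024 - 1004 = 20.
Step 3 — eigenvalues:
  λ = (trace ± √Δ)/2 = (32 ± 4.4721)/2,
  λ_1 = 18.2361,  λ_2 = 13.7639.

Step 4 — unit eigenvector for λ_1: solve (Sigma - λ_1 I)v = 0. First row:
  (18 - 18.2361)·v_x + (1)·v_y = 0, i.e. (-0.2361)·v_x + (1)·v_y = 0,
  so v ∝ (b, λ_1 - a) = (1, 0.2361) = u.
  ||u|| = √((1)² + (0.2361)²) = √(1.0557) ≈ 1.0275,
  v_1 = u/||u|| ≈ (0.9732, 0.2298) (||v_1|| = 1).

λ_1 = 18.2361,  λ_2 = 13.7639;  v_1 ≈ (0.9732, 0.2298)


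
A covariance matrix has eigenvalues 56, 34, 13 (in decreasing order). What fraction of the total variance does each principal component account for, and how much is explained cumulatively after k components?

Step 1 — total variance = trace(Sigma) = Σ λ_i = 56 + 34 + 13 = 103.

Step 2 — fraction explained by component i = λ_i / Σ λ:
  PC1: 56/103 = 0.5437
  PC2: 34/103 = 0.3301
  PC3: 13/103 = 0.1262

Step 3 — cumulative fraction after k components = (λ_1 + ... + λ_k) / Σ λ:
  k = 1: 56/103 = 0.5437
  k = 2: (56 + 34)/103 = 90/103 = 0.8738
  k = 3: (56 + 34 + 13)/103 = 103/103 = 1

Summary (fraction, with percent):

explained: PC1 0.5437 (54.37%), PC2 0.3301 (33.01%), PC3 0.1262 (12.62%);  cumulative: 0.5437, 0.8738, 1
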